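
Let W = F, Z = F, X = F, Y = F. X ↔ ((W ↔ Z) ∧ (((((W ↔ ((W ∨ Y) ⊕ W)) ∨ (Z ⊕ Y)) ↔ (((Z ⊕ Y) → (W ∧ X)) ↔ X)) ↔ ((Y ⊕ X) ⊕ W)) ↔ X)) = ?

W ↔ Z = F ↔ F = T
W ∨ Y = F ∨ F = F
(W ∨ Y) ⊕ W = F ⊕ F = F
W ↔ ((W ∨ Y) ⊕ W) = F ↔ F = T
Z ⊕ Y = F ⊕ F = F
(W ↔ ((W ∨ Y) ⊕ W)) ∨ (Z ⊕ Y) = T ∨ F = T
Z ⊕ Y = F ⊕ F = F
W ∧ X = F ∧ F = F
(Z ⊕ Y) → (W ∧ X) = F → F = T
((Z ⊕ Y) → (W ∧ X)) ↔ X = T ↔ F = F
((W ↔ ((W ∨ Y) ⊕ W)) ∨ (Z ⊕ Y)) ↔ (((Z ⊕ Y) → (W ∧ X)) ↔ X) = T ↔ F = F
Y ⊕ X = F ⊕ F = F
(Y ⊕ X) ⊕ W = F ⊕ F = F
(((W ↔ ((W ∨ Y) ⊕ W)) ∨ (Z ⊕ Y)) ↔ (((Z ⊕ Y) → (W ∧ X)) ↔ X)) ↔ ((Y ⊕ X) ⊕ W) = F ↔ F = T
((((W ↔ ((W ∨ Y) ⊕ W)) ∨ (Z ⊕ Y)) ↔ (((Z ⊕ Y) → (W ∧ X)) ↔ X)) ↔ ((Y ⊕ X) ⊕ W)) ↔ X = T ↔ F = F
(W ↔ Z) ∧ (((((W ↔ ((W ∨ Y) ⊕ W)) ∨ (Z ⊕ Y)) ↔ (((Z ⊕ Y) → (W ∧ X)) ↔ X)) ↔ ((Y ⊕ X) ⊕ W)) ↔ X) = T ∧ F = F
X ↔ ((W ↔ Z) ∧ (((((W ↔ ((W ∨ Y) ⊕ W)) ∨ (Z ⊕ Y)) ↔ (((Z ⊕ Y) → (W ∧ X)) ↔ X)) ↔ ((Y ⊕ X) ⊕ W)) ↔ X)) = F ↔ F = T

T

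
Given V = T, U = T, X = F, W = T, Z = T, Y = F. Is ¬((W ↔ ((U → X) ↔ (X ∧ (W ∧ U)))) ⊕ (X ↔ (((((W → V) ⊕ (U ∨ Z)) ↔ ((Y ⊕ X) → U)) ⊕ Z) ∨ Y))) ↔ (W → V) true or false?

F

U → X = T → F = F
W ∧ U = T ∧ T = T
X ∧ (W ∧ U) = F ∧ T = F
(U → X) ↔ (X ∧ (W ∧ U)) = F ↔ F = T
W ↔ ((U → X) ↔ (X ∧ (W ∧ U))) = T ↔ T = T
W → V = T → T = T
U ∨ Z = T ∨ T = T
(W → V) ⊕ (U ∨ Z) = T ⊕ T = F
Y ⊕ X = F ⊕ F = F
(Y ⊕ X) → U = F → T = T
((W → V) ⊕ (U ∨ Z)) ↔ ((Y ⊕ X) → U) = F ↔ T = F
(((W → V) ⊕ (U ∨ Z)) ↔ ((Y ⊕ X) → U)) ⊕ Z = F ⊕ T = T
((((W → V) ⊕ (U ∨ Z)) ↔ ((Y ⊕ X) → U)) ⊕ Z) ∨ Y = T ∨ F = T
X ↔ (((((W → V) ⊕ (U ∨ Z)) ↔ ((Y ⊕ X) → U)) ⊕ Z) ∨ Y) = F ↔ T = F
(W ↔ ((U → X) ↔ (X ∧ (W ∧ U)))) ⊕ (X ↔ (((((W → V) ⊕ (U ∨ Z)) ↔ ((Y ⊕ X) → U)) ⊕ Z) ∨ Y)) = T ⊕ F = T
¬((W ↔ ((U → X) ↔ (X ∧ (W ∧ U)))) ⊕ (X ↔ (((((W → V) ⊕ (U ∨ Z)) ↔ ((Y ⊕ X) → U)) ⊕ Z) ∨ Y))) = ¬T = F
W → V = T → T = T
¬((W ↔ ((U → X) ↔ (X ∧ (W ∧ U)))) ⊕ (X ↔ (((((W → V) ⊕ (U ∨ Z)) ↔ ((Y ⊕ X) → U)) ⊕ Z) ∨ Y))) ↔ (W → V) = F ↔ T = F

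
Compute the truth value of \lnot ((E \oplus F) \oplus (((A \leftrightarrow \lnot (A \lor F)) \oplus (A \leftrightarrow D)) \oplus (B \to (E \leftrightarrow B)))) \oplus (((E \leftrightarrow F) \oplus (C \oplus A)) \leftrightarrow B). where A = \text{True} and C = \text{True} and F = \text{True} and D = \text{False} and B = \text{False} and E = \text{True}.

E \oplus F = \text{True} \oplus \text{True} = \text{False}
A \lor F = \text{True} \lor \text{True} = \text{True}
\lnot (A \lor F) = \lnot \text{True} = \text{False}
A \leftrightarrow \lnot (A \lor F) = \text{True} \leftrightarrow \text{False} = \text{False}
A \leftrightarrow D = \text{True} \leftrightarrow \text{False} = \text{False}
(A \leftrightarrow \lnot (A \lor F)) \oplus (A \leftrightarrow D) = \text{False} \oplus \text{False} = \text{False}
E \leftrightarrow B = \text{True} \leftrightarrow \text{False} = \text{False}
B \to (E \leftrightarrow B) = \text{False} \to \text{False} = \text{True}
((A \leftrightarrow \lnot (A \lor F)) \oplus (A \leftrightarrow D)) \oplus (B \to (E \leftrightarrow B)) = \text{False} \oplus \text{True} = \text{True}
(E \oplus F) \oplus (((A \leftrightarrow \lnot (A \lor F)) \oplus (A \leftrightarrow D)) \oplus (B \to (E \leftrightarrow B))) = \text{False} \oplus \text{True} = \text{True}
\lnot ((E \oplus F) \oplus (((A \leftrightarrow \lnot (A \lor F)) \oplus (A \leftrightarrow D)) \oplus (B \to (E \leftrightarrow B)))) = \lnot \text{True} = \text{False}
E \leftrightarrow F = \text{True} \leftrightarrow \text{True} = \text{True}
C \oplus A = \text{True} \oplus \text{True} = \text{False}
(E \leftrightarrow F) \oplus (C \oplus A) = \text{True} \oplus \text{False} = \text{True}
((E \leftrightarrow F) \oplus (C \oplus A)) \leftrightarrow B = \text{True} \leftrightarrow \text{False} = \text{False}
\lnot ((E \oplus F) \oplus (((A \leftrightarrow \lnot (A \lor F)) \oplus (A \leftrightarrow D)) \oplus (B \to (E \leftrightarrow B)))) \oplus (((E \leftrightarrow F) \oplus (C \oplus A)) \leftrightarrow B) = \text{False} \oplus \text{False} = \text{False}

\text{False}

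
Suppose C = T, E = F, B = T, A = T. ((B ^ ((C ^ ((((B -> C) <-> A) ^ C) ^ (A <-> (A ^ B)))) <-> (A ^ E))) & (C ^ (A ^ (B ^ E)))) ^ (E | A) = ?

T

B -> C = T -> T = T
(B -> C) <-> A = T <-> T = T
((B -> C) <-> A) ^ C = T ^ T = F
A ^ B = T ^ T = F
A <-> (A ^ B) = T <-> F = F
(((B -> C) <-> A) ^ C) ^ (A <-> (A ^ B)) = F ^ F = F
C ^ ((((B -> C) <-> A) ^ C) ^ (A <-> (A ^ B))) = T ^ F = T
A ^ E = T ^ F = T
(C ^ ((((B -> C) <-> A) ^ C) ^ (A <-> (A ^ B)))) <-> (A ^ E) = T <-> T = T
B ^ ((C ^ ((((B -> C) <-> A) ^ C) ^ (A <-> (A ^ B)))) <-> (A ^ E)) = T ^ T = F
B ^ E = T ^ F = T
A ^ (B ^ E) = T ^ T = F
C ^ (A ^ (B ^ E)) = T ^ F = T
(B ^ ((C ^ ((((B -> C) <-> A) ^ C) ^ (A <-> (A ^ B)))) <-> (A ^ E))) & (C ^ (A ^ (B ^ E))) = F & T = F
E | A = F | T = T
((B ^ ((C ^ ((((B -> C) <-> A) ^ C) ^ (A <-> (A ^ B)))) <-> (A ^ E))) & (C ^ (A ^ (B ^ E)))) ^ (E | A) = F ^ T = T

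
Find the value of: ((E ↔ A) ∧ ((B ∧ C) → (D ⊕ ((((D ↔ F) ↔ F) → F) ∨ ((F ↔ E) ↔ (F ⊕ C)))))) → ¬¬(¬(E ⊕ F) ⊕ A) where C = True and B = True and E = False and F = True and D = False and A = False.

E ↔ A = False ↔ False = True
B ∧ C = True ∧ True = True
D ↔ F = False ↔ True = False
(D ↔ F) ↔ F = False ↔ True = False
((D ↔ F) ↔ F) → F = False → True = True
F ↔ E = True ↔ False = False
F ⊕ C = True ⊕ True = False
(F ↔ E) ↔ (F ⊕ C) = False ↔ False = True
(((D ↔ F) ↔ F) → F) ∨ ((F ↔ E) ↔ (F ⊕ C)) = True ∨ True = True
D ⊕ ((((D ↔ F) ↔ F) → F) ∨ ((F ↔ E) ↔ (F ⊕ C))) = False ⊕ True = True
(B ∧ C) → (D ⊕ ((((D ↔ F) ↔ F) → F) ∨ ((F ↔ E) ↔ (F ⊕ C)))) = True → True = True
(E ↔ A) ∧ ((B ∧ C) → (D ⊕ ((((D ↔ F) ↔ F) → F) ∨ ((F ↔ E) ↔ (F ⊕ C))))) = True ∧ True = True
E ⊕ F = False ⊕ True = True
¬(E ⊕ F) = ¬True = False
¬(E ⊕ F) ⊕ A = False ⊕ False = False
¬(¬(E ⊕ F) ⊕ A) = ¬False = True
¬¬(¬(E ⊕ F) ⊕ A) = ¬True = False
((E ↔ A) ∧ ((B ∧ C) → (D ⊕ ((((D ↔ F) ↔ F) → F) ∨ ((F ↔ E) ↔ (F ⊕ C)))))) → ¬¬(¬(E ⊕ F) ⊕ A) = True → False = False

False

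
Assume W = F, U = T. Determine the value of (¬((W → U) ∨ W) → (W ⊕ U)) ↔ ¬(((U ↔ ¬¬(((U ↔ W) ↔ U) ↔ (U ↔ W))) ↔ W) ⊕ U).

W → U = F → T = T
(W → U) ∨ W = T ∨ F = T
¬((W → U) ∨ W) = ¬T = F
W ⊕ U = F ⊕ T = T
¬((W → U) ∨ W) → (W ⊕ U) = F → T = T
U ↔ W = T ↔ F = F
(U ↔ W) ↔ U = F ↔ T = F
U ↔ W = T ↔ F = F
((U ↔ W) ↔ U) ↔ (U ↔ W) = F ↔ F = T
¬(((U ↔ W) ↔ U) ↔ (U ↔ W)) = ¬T = F
¬¬(((U ↔ W) ↔ U) ↔ (U ↔ W)) = ¬F = T
U ↔ ¬¬(((U ↔ W) ↔ U) ↔ (U ↔ W)) = T ↔ T = T
(U ↔ ¬¬(((U ↔ W) ↔ U) ↔ (U ↔ W))) ↔ W = T ↔ F = F
((U ↔ ¬¬(((U ↔ W) ↔ U) ↔ (U ↔ W))) ↔ W) ⊕ U = F ⊕ T = T
¬(((U ↔ ¬¬(((U ↔ W) ↔ U) ↔ (U ↔ W))) ↔ W) ⊕ U) = ¬T = F
(¬((W → U) ∨ W) → (W ⊕ U)) ↔ ¬(((U ↔ ¬¬(((U ↔ W) ↔ U) ↔ (U ↔ W))) ↔ W) ⊕ U) = T ↔ F = F

F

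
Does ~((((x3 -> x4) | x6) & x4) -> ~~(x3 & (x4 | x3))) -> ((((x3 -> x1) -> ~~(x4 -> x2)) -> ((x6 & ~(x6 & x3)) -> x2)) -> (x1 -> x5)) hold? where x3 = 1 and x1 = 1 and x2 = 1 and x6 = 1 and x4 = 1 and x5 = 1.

1

x3 -> x4 = 1 -> 1 = 1
(x3 -> x4) | x6 = 1 | 1 = 1
((x3 -> x4) | x6) & x4 = 1 & 1 = 1
x4 | x3 = 1 | 1 = 1
x3 & (x4 | x3) = 1 & 1 = 1
~(x3 & (x4 | x3)) = ~1 = 0
~~(x3 & (x4 | x3)) = ~0 = 1
(((x3 -> x4) | x6) & x4) -> ~~(x3 & (x4 | x3)) = 1 -> 1 = 1
~((((x3 -> x4) | x6) & x4) -> ~~(x3 & (x4 | x3))) = ~1 = 0
x3 -> x1 = 1 -> 1 = 1
x4 -> x2 = 1 -> 1 = 1
~(x4 -> x2) = ~1 = 0
~~(x4 -> x2) = ~0 = 1
(x3 -> x1) -> ~~(x4 -> x2) = 1 -> 1 = 1
x6 & x3 = 1 & 1 = 1
~(x6 & x3) = ~1 = 0
x6 & ~(x6 & x3) = 1 & 0 = 0
(x6 & ~(x6 & x3)) -> x2 = 0 -> 1 = 1
((x3 -> x1) -> ~~(x4 -> x2)) -> ((x6 & ~(x6 & x3)) -> x2) = 1 -> 1 = 1
x1 -> x5 = 1 -> 1 = 1
(((x3 -> x1) -> ~~(x4 -> x2)) -> ((x6 & ~(x6 & x3)) -> x2)) -> (x1 -> x5) = 1 -> 1 = 1
~((((x3 -> x4) | x6) & x4) -> ~~(x3 & (x4 | x3))) -> ((((x3 -> x1) -> ~~(x4 -> x2)) -> ((x6 & ~(x6 & x3)) -> x2)) -> (x1 -> x5)) = 0 -> 1 = 1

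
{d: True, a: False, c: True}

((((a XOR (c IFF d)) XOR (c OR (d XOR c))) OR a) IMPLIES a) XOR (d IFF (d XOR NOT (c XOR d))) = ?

c IFF d = True IFF True = True
a XOR (c IFF d) = False XOR True = True
d XOR c = True XOR True = False
c OR (d XOR c) = True OR False = True
(a XOR (c IFF d)) XOR (c OR (d XOR c)) = True XOR True = False
((a XOR (c IFF d)) XOR (c OR (d XOR c))) OR a = False OR False = False
(((a XOR (c IFF d)) XOR (c OR (d XOR c))) OR a) IMPLIES a = False IMPLIES False = True
c XOR d = True XOR True = False
NOT (c XOR d) = NOT False = True
d XOR NOT (c XOR d) = True XOR True = False
d IFF (d XOR NOT (c XOR d)) = True IFF False = False
((((a XOR (c IFF d)) XOR (c OR (d XOR c))) OR a) IMPLIES a) XOR (d IFF (d XOR NOT (c XOR d))) = True XOR False = True

True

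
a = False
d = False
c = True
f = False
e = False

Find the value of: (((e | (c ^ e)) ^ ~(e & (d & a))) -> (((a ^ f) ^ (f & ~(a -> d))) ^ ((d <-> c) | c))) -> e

False

c ^ e = True ^ False = True
e | (c ^ e) = False | True = True
d & a = False & False = False
e & (d & a) = False & False = False
~(e & (d & a)) = ~False = True
(e | (c ^ e)) ^ ~(e & (d & a)) = True ^ True = False
a ^ f = False ^ False = False
a -> d = False -> False = True
~(a -> d) = ~True = False
f & ~(a -> d) = False & False = False
(a ^ f) ^ (f & ~(a -> d)) = False ^ False = False
d <-> c = False <-> True = False
(d <-> c) | c = False | True = True
((a ^ f) ^ (f & ~(a -> d))) ^ ((d <-> c) | c) = False ^ True = True
((e | (c ^ e)) ^ ~(e & (d & a))) -> (((a ^ f) ^ (f & ~(a -> d))) ^ ((d <-> c) | c)) = False -> True = True
(((e | (c ^ e)) ^ ~(e & (d & a))) -> (((a ^ f) ^ (f & ~(a -> d))) ^ ((d <-> c) | c))) -> e = True -> False = False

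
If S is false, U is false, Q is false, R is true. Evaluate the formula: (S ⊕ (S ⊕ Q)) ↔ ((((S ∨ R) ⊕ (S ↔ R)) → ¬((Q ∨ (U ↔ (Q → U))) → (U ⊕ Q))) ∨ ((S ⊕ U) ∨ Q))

S ⊕ Q = F ⊕ F = F
S ⊕ (S ⊕ Q) = F ⊕ F = F
S ∨ R = F ∨ T = T
S ↔ R = F ↔ T = F
(S ∨ R) ⊕ (S ↔ R) = T ⊕ F = T
Q → U = F → F = T
U ↔ (Q → U) = F ↔ T = F
Q ∨ (U ↔ (Q → U)) = F ∨ F = F
U ⊕ Q = F ⊕ F = F
(Q ∨ (U ↔ (Q → U))) → (U ⊕ Q) = F → F = T
¬((Q ∨ (U ↔ (Q → U))) → (U ⊕ Q)) = ¬T = F
((S ∨ R) ⊕ (S ↔ R)) → ¬((Q ∨ (U ↔ (Q → U))) → (U ⊕ Q)) = T → F = F
S ⊕ U = F ⊕ F = F
(S ⊕ U) ∨ Q = F ∨ F = F
(((S ∨ R) ⊕ (S ↔ R)) → ¬((Q ∨ (U ↔ (Q → U))) → (U ⊕ Q))) ∨ ((S ⊕ U) ∨ Q) = F ∨ F = F
(S ⊕ (S ⊕ Q)) ↔ ((((S ∨ R) ⊕ (S ↔ R)) → ¬((Q ∨ (U ↔ (Q → U))) → (U ⊕ Q))) ∨ ((S ⊕ U) ∨ Q)) = F ↔ F = T

T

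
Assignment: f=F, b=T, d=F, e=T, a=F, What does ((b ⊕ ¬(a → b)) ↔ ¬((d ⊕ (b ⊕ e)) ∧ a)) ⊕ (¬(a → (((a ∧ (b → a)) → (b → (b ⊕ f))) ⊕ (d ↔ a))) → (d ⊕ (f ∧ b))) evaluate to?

a → b = F → T = T
¬(a → b) = ¬T = F
b ⊕ ¬(a → b) = T ⊕ F = T
b ⊕ e = T ⊕ T = F
d ⊕ (b ⊕ e) = F ⊕ F = F
(d ⊕ (b ⊕ e)) ∧ a = F ∧ F = F
¬((d ⊕ (b ⊕ e)) ∧ a) = ¬F = T
(b ⊕ ¬(a → b)) ↔ ¬((d ⊕ (b ⊕ e)) ∧ a) = T ↔ T = T
b → a = T → F = F
a ∧ (b → a) = F ∧ F = F
b ⊕ f = T ⊕ F = T
b → (b ⊕ f) = T → T = T
(a ∧ (b → a)) → (b → (b ⊕ f)) = F → T = T
d ↔ a = F ↔ F = T
((a ∧ (b → a)) → (b → (b ⊕ f))) ⊕ (d ↔ a) = T ⊕ T = F
a → (((a ∧ (b → a)) → (b → (b ⊕ f))) ⊕ (d ↔ a)) = F → F = T
¬(a → (((a ∧ (b → a)) → (b → (b ⊕ f))) ⊕ (d ↔ a))) = ¬T = F
f ∧ b = F ∧ T = F
d ⊕ (f ∧ b) = F ⊕ F = F
¬(a → (((a ∧ (b → a)) → (b → (b ⊕ f))) ⊕ (d ↔ a))) → (d ⊕ (f ∧ b)) = F → F = T
((b ⊕ ¬(a → b)) ↔ ¬((d ⊕ (b ⊕ e)) ∧ a)) ⊕ (¬(a → (((a ∧ (b → a)) → (b → (b ⊕ f))) ⊕ (d ↔ a))) → (d ⊕ (f ∧ b))) = T ⊕ T = F

F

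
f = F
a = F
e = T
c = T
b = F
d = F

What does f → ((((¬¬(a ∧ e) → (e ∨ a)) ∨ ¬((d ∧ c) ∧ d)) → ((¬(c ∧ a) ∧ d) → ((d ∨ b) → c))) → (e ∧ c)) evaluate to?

T

Substituting f=F, a=F, e=T, c=T, b=F, d=F:
a ∧ e = F ∧ T = F
¬(a ∧ e) = ¬F = T
¬¬(a ∧ e) = ¬T = F
e ∨ a = T ∨ F = T
¬¬(a ∧ e) → (e ∨ a) = F → T = T
d ∧ c = F ∧ T = F
(d ∧ c) ∧ d = F ∧ F = F
¬((d ∧ c) ∧ d) = ¬F = T
(¬¬(a ∧ e) → (e ∨ a)) ∨ ¬((d ∧ c) ∧ d) = T ∨ T = T
c ∧ a = T ∧ F = F
¬(c ∧ a) = ¬F = T
¬(c ∧ a) ∧ d = T ∧ F = F
d ∨ b = F ∨ F = F
(d ∨ b) → c = F → T = T
(¬(c ∧ a) ∧ d) → ((d ∨ b) → c) = F → T = T
((¬¬(a ∧ e) → (e ∨ a)) ∨ ¬((d ∧ c) ∧ d)) → ((¬(c ∧ a) ∧ d) → ((d ∨ b) → c)) = T → T = T
e ∧ c = T ∧ T = T
(((¬¬(a ∧ e) → (e ∨ a)) ∨ ¬((d ∧ c) ∧ d)) → ((¬(c ∧ a) ∧ d) → ((d ∨ b) → c))) → (e ∧ c) = T → T = T
f → ((((¬¬(a ∧ e) → (e ∨ a)) ∨ ¬((d ∧ c) ∧ d)) → ((¬(c ∧ a) ∧ d) → ((d ∨ b) → c))) → (e ∧ c)) = F → T = T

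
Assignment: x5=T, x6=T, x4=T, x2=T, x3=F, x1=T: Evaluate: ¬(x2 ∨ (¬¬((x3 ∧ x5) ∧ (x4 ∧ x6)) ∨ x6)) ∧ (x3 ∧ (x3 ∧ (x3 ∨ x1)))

x3 ∧ x5 = F ∧ T = F
x4 ∧ x6 = T ∧ T = T
(x3 ∧ x5) ∧ (x4 ∧ x6) = F ∧ T = F
¬((x3 ∧ x5) ∧ (x4 ∧ x6)) = ¬F = T
¬¬((x3 ∧ x5) ∧ (x4 ∧ x6)) = ¬T = F
¬¬((x3 ∧ x5) ∧ (x4 ∧ x6)) ∨ x6 = F ∨ T = T
x2 ∨ (¬¬((x3 ∧ x5) ∧ (x4 ∧ x6)) ∨ x6) = T ∨ T = T
¬(x2 ∨ (¬¬((x3 ∧ x5) ∧ (x4 ∧ x6)) ∨ x6)) = ¬T = F
x3 ∨ x1 = F ∨ T = T
x3 ∧ (x3 ∨ x1) = F ∧ T = F
x3 ∧ (x3 ∧ (x3 ∨ x1)) = F ∧ F = F
¬(x2 ∨ (¬¬((x3 ∧ x5) ∧ (x4 ∧ x6)) ∨ x6)) ∧ (x3 ∧ (x3 ∧ (x3 ∨ x1))) = F ∧ F = F

F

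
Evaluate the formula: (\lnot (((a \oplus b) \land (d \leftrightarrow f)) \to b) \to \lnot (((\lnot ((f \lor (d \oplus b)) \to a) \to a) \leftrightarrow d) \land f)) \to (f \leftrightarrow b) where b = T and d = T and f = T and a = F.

a \oplus b = F \oplus T = T
d \leftrightarrow f = T \leftrightarrow T = T
(a \oplus b) \land (d \leftrightarrow f) = T \land T = T
((a \oplus b) \land (d \leftrightarrow f)) \to b = T \to T = T
\lnot (((a \oplus b) \land (d \leftrightarrow f)) \to b) = \lnot T = F
d \oplus b = T \oplus T = F
f \lor (d \oplus b) = T \lor F = T
(f \lor (d \oplus b)) \to a = T \to F = F
\lnot ((f \lor (d \oplus b)) \to a) = \lnot F = T
\lnot ((f \lor (d \oplus b)) \to a) \to a = T \to F = F
(\lnot ((f \lor (d \oplus b)) \to a) \to a) \leftrightarrow d = F \leftrightarrow T = F
((\lnot ((f \lor (d \oplus b)) \to a) \to a) \leftrightarrow d) \land f = F \land T = F
\lnot (((\lnot ((f \lor (d \oplus b)) \to a) \to a) \leftrightarrow d) \land f) = \lnot F = T
\lnot (((a \oplus b) \land (d \leftrightarrow f)) \to b) \to \lnot (((\lnot ((f \lor (d \oplus b)) \to a) \to a) \leftrightarrow d) \land f) = F \to T = T
f \leftrightarrow b = T \leftrightarrow T = T
(\lnot (((a \oplus b) \land (d \leftrightarrow f)) \to b) \to \lnot (((\lnot ((f \lor (d \oplus b)) \to a) \to a) \leftrightarrow d) \land f)) \to (f \leftrightarrow b) = T \to T = T

T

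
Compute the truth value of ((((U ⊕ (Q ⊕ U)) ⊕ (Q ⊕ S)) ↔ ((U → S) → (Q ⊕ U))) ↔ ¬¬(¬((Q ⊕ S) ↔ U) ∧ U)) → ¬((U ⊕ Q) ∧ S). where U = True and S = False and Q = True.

True

Q ⊕ U = True ⊕ True = False
U ⊕ (Q ⊕ U) = True ⊕ False = True
Q ⊕ S = True ⊕ False = True
(U ⊕ (Q ⊕ U)) ⊕ (Q ⊕ S) = True ⊕ True = False
U → S = True → False = False
Q ⊕ U = True ⊕ True = False
(U → S) → (Q ⊕ U) = False → False = True
((U ⊕ (Q ⊕ U)) ⊕ (Q ⊕ S)) ↔ ((U → S) → (Q ⊕ U)) = False ↔ True = False
Q ⊕ S = True ⊕ False = True
(Q ⊕ S) ↔ U = True ↔ True = True
¬((Q ⊕ S) ↔ U) = ¬True = False
¬((Q ⊕ S) ↔ U) ∧ U = False ∧ True = False
¬(¬((Q ⊕ S) ↔ U) ∧ U) = ¬False = True
¬¬(¬((Q ⊕ S) ↔ U) ∧ U) = ¬True = False
(((U ⊕ (Q ⊕ U)) ⊕ (Q ⊕ S)) ↔ ((U → S) → (Q ⊕ U))) ↔ ¬¬(¬((Q ⊕ S) ↔ U) ∧ U) = False ↔ False = True
U ⊕ Q = True ⊕ True = False
(U ⊕ Q) ∧ S = False ∧ False = False
¬((U ⊕ Q) ∧ S) = ¬False = True
((((U ⊕ (Q ⊕ U)) ⊕ (Q ⊕ S)) ↔ ((U → S) → (Q ⊕ U))) ↔ ¬¬(¬((Q ⊕ S) ↔ U) ∧ U)) → ¬((U ⊕ Q) ∧ S) = True → True = True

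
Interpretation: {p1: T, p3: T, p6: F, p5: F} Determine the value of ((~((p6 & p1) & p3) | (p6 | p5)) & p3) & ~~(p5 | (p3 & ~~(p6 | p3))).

Substituting p1=T, p3=T, p6=F, p5=F:
p6 & p1 = F & T = F
(p6 & p1) & p3 = F & T = F
~((p6 & p1) & p3) = ~F = T
p6 | p5 = F | F = F
~((p6 & p1) & p3) | (p6 | p5) = T | F = T
(~((p6 & p1) & p3) | (p6 | p5)) & p3 = T & T = T
p6 | p3 = F | T = T
~(p6 | p3) = ~T = F
~~(p6 | p3) = ~F = T
p3 & ~~(p6 | p3) = T & T = T
p5 | (p3 & ~~(p6 | p3)) = F | T = T
~(p5 | (p3 & ~~(p6 | p3))) = ~T = F
~~(p5 | (p3 & ~~(p6 | p3))) = ~F = T
((~((p6 & p1) & p3) | (p6 | p5)) & p3) & ~~(p5 | (p3 & ~~(p6 | p3))) = T & T = T

T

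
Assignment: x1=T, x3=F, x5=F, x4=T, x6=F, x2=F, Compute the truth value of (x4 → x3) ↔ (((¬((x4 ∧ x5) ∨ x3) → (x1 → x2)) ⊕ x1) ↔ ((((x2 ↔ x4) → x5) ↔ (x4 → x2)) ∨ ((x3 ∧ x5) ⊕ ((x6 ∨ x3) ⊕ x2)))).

Substituting x1=T, x3=F, x5=F, x4=T, x6=F, x2=F:
x4 → x3 = T → F = F
x4 ∧ x5 = T ∧ F = F
(x4 ∧ x5) ∨ x3 = F ∨ F = F
¬((x4 ∧ x5) ∨ x3) = ¬F = T
x1 → x2 = T → F = F
¬((x4 ∧ x5) ∨ x3) → (x1 → x2) = T → F = F
(¬((x4 ∧ x5) ∨ x3) → (x1 → x2)) ⊕ x1 = F ⊕ T = T
x2 ↔ x4 = F ↔ T = F
(x2 ↔ x4) → x5 = F → F = T
x4 → x2 = T → F = F
((x2 ↔ x4) → x5) ↔ (x4 → x2) = T ↔ F = F
x3 ∧ x5 = F ∧ F = F
x6 ∨ x3 = F ∨ F = F
(x6 ∨ x3) ⊕ x2 = F ⊕ F = F
(x3 ∧ x5) ⊕ ((x6 ∨ x3) ⊕ x2) = F ⊕ F = F
(((x2 ↔ x4) → x5) ↔ (x4 → x2)) ∨ ((x3 ∧ x5) ⊕ ((x6 ∨ x3) ⊕ x2)) = F ∨ F = F
((¬((x4 ∧ x5) ∨ x3) → (x1 → x2)) ⊕ x1) ↔ ((((x2 ↔ x4) → x5) ↔ (x4 → x2)) ∨ ((x3 ∧ x5) ⊕ ((x6 ∨ x3) ⊕ x2))) = T ↔ F = F
(x4 → x3) ↔ (((¬((x4 ∧ x5) ∨ x3) → (x1 → x2)) ⊕ x1) ↔ ((((x2 ↔ x4) → x5) ↔ (x4 → x2)) ∨ ((x3 ∧ x5) ⊕ ((x6 ∨ x3) ⊕ x2)))) = F ↔ F = T

T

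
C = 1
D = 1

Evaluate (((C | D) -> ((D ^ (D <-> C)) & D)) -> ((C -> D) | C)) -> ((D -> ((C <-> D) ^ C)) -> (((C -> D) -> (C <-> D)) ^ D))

1

Substituting C=1, D=1:
C | D = 1 | 1 = 1
D <-> C = 1 <-> 1 = 1
D ^ (D <-> C) = 1 ^ 1 = 0
(D ^ (D <-> C)) & D = 0 & 1 = 0
(C | D) -> ((D ^ (D <-> C)) & D) = 1 -> 0 = 0
C -> D = 1 -> 1 = 1
(C -> D) | C = 1 | 1 = 1
((C | D) -> ((D ^ (D <-> C)) & D)) -> ((C -> D) | C) = 0 -> 1 = 1
C <-> D = 1 <-> 1 = 1
(C <-> D) ^ C = 1 ^ 1 = 0
D -> ((C <-> D) ^ C) = 1 -> 0 = 0
C -> D = 1 -> 1 = 1
C <-> D = 1 <-> 1 = 1
(C -> D) -> (C <-> D) = 1 -> 1 = 1
((C -> D) -> (C <-> D)) ^ D = 1 ^ 1 = 0
(D -> ((C <-> D) ^ C)) -> (((C -> D) -> (C <-> D)) ^ D) = 0 -> 0 = 1
(((C | D) -> ((D ^ (D <-> C)) & D)) -> ((C -> D) | C)) -> ((D -> ((C <-> D) ^ C)) -> (((C -> D) -> (C <-> D)) ^ D)) = 1 -> 1 = 1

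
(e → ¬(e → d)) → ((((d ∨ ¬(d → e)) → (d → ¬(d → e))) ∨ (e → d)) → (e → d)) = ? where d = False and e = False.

Substituting d=False, e=False:
e → d = False → False = True
¬(e → d) = ¬True = False
e → ¬(e → d) = False → False = True
d → e = False → False = True
¬(d → e) = ¬True = False
d ∨ ¬(d → e) = False ∨ False = False
d → e = False → False = True
¬(d → e) = ¬True = False
d → ¬(d → e) = False → False = True
(d ∨ ¬(d → e)) → (d → ¬(d → e)) = False → True = True
e → d = False → False = True
((d ∨ ¬(d → e)) → (d → ¬(d → e))) ∨ (e → d) = True ∨ True = True
e → d = False → False = True
(((d ∨ ¬(d → e)) → (d → ¬(d → e))) ∨ (e → d)) → (e → d) = True → True = True
(e → ¬(e → d)) → ((((d ∨ ¬(d → e)) → (d → ¬(d → e))) ∨ (e → d)) → (e → d)) = True → True = True

True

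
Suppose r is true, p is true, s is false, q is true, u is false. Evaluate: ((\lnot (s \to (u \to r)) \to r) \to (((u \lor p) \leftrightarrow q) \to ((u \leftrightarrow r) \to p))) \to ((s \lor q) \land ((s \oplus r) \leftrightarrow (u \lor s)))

F

Substituting r=T, p=T, s=F, q=T, u=F:
u \to r = F \to T = T
s \to (u \to r) = F \to T = T
\lnot (s \to (u \to r)) = \lnot T = F
\lnot (s \to (u \to r)) \to r = F \to T = T
u \lor p = F \lor T = T
(u \lor p) \leftrightarrow q = T \leftrightarrow T = T
u \leftrightarrow r = F \leftrightarrow T = F
(u \leftrightarrow r) \to p = F \to T = T
((u \lor p) \leftrightarrow q) \to ((u \leftrightarrow r) \to p) = T \to T = T
(\lnot (s \to (u \to r)) \to r) \to (((u \lor p) \leftrightarrow q) \to ((u \leftrightarrow r) \to p)) = T \to T = T
s \lor q = F \lor T = T
s \oplus r = F \oplus T = T
u \lor s = F \lor F = F
(s \oplus r) \leftrightarrow (u \lor s) = T \leftrightarrow F = F
(s \lor q) \land ((s \oplus r) \leftrightarrow (u \lor s)) = T \land F = F
((\lnot (s \to (u \to r)) \to r) \to (((u \lor p) \leftrightarrow q) \to ((u \leftrightarrow r) \to p))) \to ((s \lor q) \land ((s \oplus r) \leftrightarrow (u \lor s))) = T \to F = F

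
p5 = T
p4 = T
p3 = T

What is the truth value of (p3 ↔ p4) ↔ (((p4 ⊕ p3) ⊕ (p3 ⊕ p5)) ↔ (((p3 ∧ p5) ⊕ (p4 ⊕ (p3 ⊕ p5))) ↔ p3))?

T

p3 ↔ p4 = T ↔ T = T
p4 ⊕ p3 = T ⊕ T = F
p3 ⊕ p5 = T ⊕ T = F
(p4 ⊕ p3) ⊕ (p3 ⊕ p5) = F ⊕ F = F
p3 ∧ p5 = T ∧ T = T
p3 ⊕ p5 = T ⊕ T = F
p4 ⊕ (p3 ⊕ p5) = T ⊕ F = T
(p3 ∧ p5) ⊕ (p4 ⊕ (p3 ⊕ p5)) = T ⊕ T = F
((p3 ∧ p5) ⊕ (p4 ⊕ (p3 ⊕ p5))) ↔ p3 = F ↔ T = F
((p4 ⊕ p3) ⊕ (p3 ⊕ p5)) ↔ (((p3 ∧ p5) ⊕ (p4 ⊕ (p3 ⊕ p5))) ↔ p3) = F ↔ F = T
(p3 ↔ p4) ↔ (((p4 ⊕ p3) ⊕ (p3 ⊕ p5)) ↔ (((p3 ∧ p5) ⊕ (p4 ⊕ (p3 ⊕ p5))) ↔ p3)) = T ↔ T = T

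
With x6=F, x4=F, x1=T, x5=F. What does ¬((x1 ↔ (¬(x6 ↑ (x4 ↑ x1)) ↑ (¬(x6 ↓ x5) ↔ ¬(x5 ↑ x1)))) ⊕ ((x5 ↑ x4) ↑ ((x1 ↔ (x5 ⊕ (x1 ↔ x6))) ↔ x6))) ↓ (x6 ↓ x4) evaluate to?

F

x4 ↑ x1 = F ↑ T = T
x6 ↑ (x4 ↑ x1) = F ↑ T = T
¬(x6 ↑ (x4 ↑ x1)) = ¬T = F
x6 ↓ x5 = F ↓ F = T
¬(x6 ↓ x5) = ¬T = F
x5 ↑ x1 = F ↑ T = T
¬(x5 ↑ x1) = ¬T = F
¬(x6 ↓ x5) ↔ ¬(x5 ↑ x1) = F ↔ F = T
¬(x6 ↑ (x4 ↑ x1)) ↑ (¬(x6 ↓ x5) ↔ ¬(x5 ↑ x1)) = F ↑ T = T
x1 ↔ (¬(x6 ↑ (x4 ↑ x1)) ↑ (¬(x6 ↓ x5) ↔ ¬(x5 ↑ x1))) = T ↔ T = T
x5 ↑ x4 = F ↑ F = T
x1 ↔ x6 = T ↔ F = F
x5 ⊕ (x1 ↔ x6) = F ⊕ F = F
x1 ↔ (x5 ⊕ (x1 ↔ x6)) = T ↔ F = F
(x1 ↔ (x5 ⊕ (x1 ↔ x6))) ↔ x6 = F ↔ F = T
(x5 ↑ x4) ↑ ((x1 ↔ (x5 ⊕ (x1 ↔ x6))) ↔ x6) = T ↑ T = F
(x1 ↔ (¬(x6 ↑ (x4 ↑ x1)) ↑ (¬(x6 ↓ x5) ↔ ¬(x5 ↑ x1)))) ⊕ ((x5 ↑ x4) ↑ ((x1 ↔ (x5 ⊕ (x1 ↔ x6))) ↔ x6)) = T ⊕ F = T
¬((x1 ↔ (¬(x6 ↑ (x4 ↑ x1)) ↑ (¬(x6 ↓ x5) ↔ ¬(x5 ↑ x1)))) ⊕ ((x5 ↑ x4) ↑ ((x1 ↔ (x5 ⊕ (x1 ↔ x6))) ↔ x6))) = ¬T = F
x6 ↓ x4 = F ↓ F = T
¬((x1 ↔ (¬(x6 ↑ (x4 ↑ x1)) ↑ (¬(x6 ↓ x5) ↔ ¬(x5 ↑ x1)))) ⊕ ((x5 ↑ x4) ↑ ((x1 ↔ (x5 ⊕ (x1 ↔ x6))) ↔ x6))) ↓ (x6 ↓ x4) = F ↓ T = F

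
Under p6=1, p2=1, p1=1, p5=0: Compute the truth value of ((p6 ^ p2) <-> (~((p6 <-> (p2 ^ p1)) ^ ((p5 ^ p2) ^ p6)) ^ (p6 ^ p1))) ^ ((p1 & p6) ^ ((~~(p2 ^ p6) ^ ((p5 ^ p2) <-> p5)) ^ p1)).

0

Substituting p6=1, p2=1, p1=1, p5=0:
p6 ^ p2 = 1 ^ 1 = 0
p2 ^ p1 = 1 ^ 1 = 0
p6 <-> (p2 ^ p1) = 1 <-> 0 = 0
p5 ^ p2 = 0 ^ 1 = 1
(p5 ^ p2) ^ p6 = 1 ^ 1 = 0
(p6 <-> (p2 ^ p1)) ^ ((p5 ^ p2) ^ p6) = 0 ^ 0 = 0
~((p6 <-> (p2 ^ p1)) ^ ((p5 ^ p2) ^ p6)) = ~0 = 1
p6 ^ p1 = 1 ^ 1 = 0
~((p6 <-> (p2 ^ p1)) ^ ((p5 ^ p2) ^ p6)) ^ (p6 ^ p1) = 1 ^ 0 = 1
(p6 ^ p2) <-> (~((p6 <-> (p2 ^ p1)) ^ ((p5 ^ p2) ^ p6)) ^ (p6 ^ p1)) = 0 <-> 1 = 0
p1 & p6 = 1 & 1 = 1
p2 ^ p6 = 1 ^ 1 = 0
~(p2 ^ p6) = ~0 = 1
~~(p2 ^ p6) = ~1 = 0
p5 ^ p2 = 0 ^ 1 = 1
(p5 ^ p2) <-> p5 = 1 <-> 0 = 0
~~(p2 ^ p6) ^ ((p5 ^ p2) <-> p5) = 0 ^ 0 = 0
(~~(p2 ^ p6) ^ ((p5 ^ p2) <-> p5)) ^ p1 = 0 ^ 1 = 1
(p1 & p6) ^ ((~~(p2 ^ p6) ^ ((p5 ^ p2) <-> p5)) ^ p1) = 1 ^ 1 = 0
((p6 ^ p2) <-> (~((p6 <-> (p2 ^ p1)) ^ ((p5 ^ p2) ^ p6)) ^ (p6 ^ p1))) ^ ((p1 & p6) ^ ((~~(p2 ^ p6) ^ ((p5 ^ p2) <-> p5)) ^ p1)) = 0 ^ 0 = 0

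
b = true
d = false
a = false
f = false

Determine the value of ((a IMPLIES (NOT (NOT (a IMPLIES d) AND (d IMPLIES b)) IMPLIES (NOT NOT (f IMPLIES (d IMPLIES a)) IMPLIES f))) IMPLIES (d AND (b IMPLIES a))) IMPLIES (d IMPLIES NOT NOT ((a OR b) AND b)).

a IMPLIES d = false IMPLIES false = true
NOT (a IMPLIES d) = NOT true = false
d IMPLIES b = false IMPLIES true = true
NOT (a IMPLIES d) AND (d IMPLIES b) = false AND true = false
NOT (NOT (a IMPLIES d) AND (d IMPLIES b)) = NOT false = true
d IMPLIES a = false IMPLIES false = true
f IMPLIES (d IMPLIES a) = false IMPLIES true = true
NOT (f IMPLIES (d IMPLIES a)) = NOT true = false
NOT NOT (f IMPLIES (d IMPLIES a)) = NOT false = true
NOT NOT (f IMPLIES (d IMPLIES a)) IMPLIES f = true IMPLIES false = false
NOT (NOT (a IMPLIES d) AND (d IMPLIES b)) IMPLIES (NOT NOT (f IMPLIES (d IMPLIES a)) IMPLIES f) = true IMPLIES false = false
a IMPLIES (NOT (NOT (a IMPLIES d) AND (d IMPLIES b)) IMPLIES (NOT NOT (f IMPLIES (d IMPLIES a)) IMPLIES f)) = false IMPLIES false = true
b IMPLIES a = true IMPLIES false = false
d AND (b IMPLIES a) = false AND false = false
(a IMPLIES (NOT (NOT (a IMPLIES d) AND (d IMPLIES b)) IMPLIES (NOT NOT (f IMPLIES (d IMPLIES a)) IMPLIES f))) IMPLIES (d AND (b IMPLIES a)) = true IMPLIES false = false
a OR b = false OR true = true
(a OR b) AND b = true AND true = true
NOT ((a OR b) AND b) = NOT true = false
NOT NOT ((a OR b) AND b) = NOT false = true
d IMPLIES NOT NOT ((a OR b) AND b) = false IMPLIES true = true
((a IMPLIES (NOT (NOT (a IMPLIES d) AND (d IMPLIES b)) IMPLIES (NOT NOT (f IMPLIES (d IMPLIES a)) IMPLIES f))) IMPLIES (d AND (b IMPLIES a))) IMPLIES (d IMPLIES NOT NOT ((a OR b) AND b)) = false IMPLIES true = true

true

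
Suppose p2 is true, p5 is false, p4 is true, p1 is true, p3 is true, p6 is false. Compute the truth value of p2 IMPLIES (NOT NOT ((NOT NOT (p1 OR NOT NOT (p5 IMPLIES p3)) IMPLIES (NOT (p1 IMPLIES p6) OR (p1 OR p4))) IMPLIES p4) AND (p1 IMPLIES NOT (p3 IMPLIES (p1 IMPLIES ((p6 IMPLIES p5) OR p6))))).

false

p5 IMPLIES p3 = false IMPLIES true = true
NOT (p5 IMPLIES p3) = NOT true = false
NOT NOT (p5 IMPLIES p3) = NOT false = true
p1 OR NOT NOT (p5 IMPLIES p3) = true OR true = true
NOT (p1 OR NOT NOT (p5 IMPLIES p3)) = NOT true = false
NOT NOT (p1 OR NOT NOT (p5 IMPLIES p3)) = NOT false = true
p1 IMPLIES p6 = true IMPLIES false = false
NOT (p1 IMPLIES p6) = NOT false = true
p1 OR p4 = true OR true = true
NOT (p1 IMPLIES p6) OR (p1 OR p4) = true OR true = true
NOT NOT (p1 OR NOT NOT (p5 IMPLIES p3)) IMPLIES (NOT (p1 IMPLIES p6) OR (p1 OR p4)) = true IMPLIES true = true
(NOT NOT (p1 OR NOT NOT (p5 IMPLIES p3)) IMPLIES (NOT (p1 IMPLIES p6) OR (p1 OR p4))) IMPLIES p4 = true IMPLIES true = true
NOT ((NOT NOT (p1 OR NOT NOT (p5 IMPLIES p3)) IMPLIES (NOT (p1 IMPLIES p6) OR (p1 OR p4))) IMPLIES p4) = NOT true = false
NOT NOT ((NOT NOT (p1 OR NOT NOT (p5 IMPLIES p3)) IMPLIES (NOT (p1 IMPLIES p6) OR (p1 OR p4))) IMPLIES p4) = NOT false = true
p6 IMPLIES p5 = false IMPLIES false = true
(p6 IMPLIES p5) OR p6 = true OR false = true
p1 IMPLIES ((p6 IMPLIES p5) OR p6) = true IMPLIES true = true
p3 IMPLIES (p1 IMPLIES ((p6 IMPLIES p5) OR p6)) = true IMPLIES true = true
NOT (p3 IMPLIES (p1 IMPLIES ((p6 IMPLIES p5) OR p6))) = NOT true = false
p1 IMPLIES NOT (p3 IMPLIES (p1 IMPLIES ((p6 IMPLIES p5) OR p6))) = true IMPLIES false = false
NOT NOT ((NOT NOT (p1 OR NOT NOT (p5 IMPLIES p3)) IMPLIES (NOT (p1 IMPLIES p6) OR (p1 OR p4))) IMPLIES p4) AND (p1 IMPLIES NOT (p3 IMPLIES (p1 IMPLIES ((p6 IMPLIES p5) OR p6)))) = true AND false = false
p2 IMPLIES (NOT NOT ((NOT NOT (p1 OR NOT NOT (p5 IMPLIES p3)) IMPLIES (NOT (p1 IMPLIES p6) OR (p1 OR p4))) IMPLIES p4) AND (p1 IMPLIES NOT (p3 IMPLIES (p1 IMPLIES ((p6 IMPLIES p5) OR p6))))) = true IMPLIES false = false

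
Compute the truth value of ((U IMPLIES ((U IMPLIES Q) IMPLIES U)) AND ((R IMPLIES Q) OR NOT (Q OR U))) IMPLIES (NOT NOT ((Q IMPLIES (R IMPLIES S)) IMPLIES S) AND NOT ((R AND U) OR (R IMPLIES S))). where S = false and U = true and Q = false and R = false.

U IMPLIES Q = true IMPLIES false = false
(U IMPLIES Q) IMPLIES U = false IMPLIES true = true
U IMPLIES ((U IMPLIES Q) IMPLIES U) = true IMPLIES true = true
R IMPLIES Q = false IMPLIES false = true
Q OR U = false OR true = true
NOT (Q OR U) = NOT true = false
(R IMPLIES Q) OR NOT (Q OR U) = true OR false = true
(U IMPLIES ((U IMPLIES Q) IMPLIES U)) AND ((R IMPLIES Q) OR NOT (Q OR U)) = true AND true = true
R IMPLIES S = false IMPLIES false = true
Q IMPLIES (R IMPLIES S) = false IMPLIES true = true
(Q IMPLIES (R IMPLIES S)) IMPLIES S = true IMPLIES false = false
NOT ((Q IMPLIES (R IMPLIES S)) IMPLIES S) = NOT false = true
NOT NOT ((Q IMPLIES (R IMPLIES S)) IMPLIES S) = NOT true = false
R AND U = false AND true = false
R IMPLIES S = false IMPLIES false = true
(R AND U) OR (R IMPLIES S) = false OR true = true
NOT ((R AND U) OR (R IMPLIES S)) = NOT true = false
NOT NOT ((Q IMPLIES (R IMPLIES S)) IMPLIES S) AND NOT ((R AND U) OR (R IMPLIES S)) = false AND false = false
((U IMPLIES ((U IMPLIES Q) IMPLIES U)) AND ((R IMPLIES Q) OR NOT (Q OR U))) IMPLIES (NOT NOT ((Q IMPLIES (R IMPLIES S)) IMPLIES S) AND NOT ((R AND U) OR (R IMPLIES S))) = true IMPLIES false = false

false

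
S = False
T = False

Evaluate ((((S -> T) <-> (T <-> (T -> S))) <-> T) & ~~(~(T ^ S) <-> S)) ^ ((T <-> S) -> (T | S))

S -> T = False -> False = True
T -> S = False -> False = True
T <-> (T -> S) = False <-> True = False
(S -> T) <-> (T <-> (T -> S)) = True <-> False = False
((S -> T) <-> (T <-> (T -> S))) <-> T = False <-> False = True
T ^ S = False ^ False = False
~(T ^ S) = ~False = True
~(T ^ S) <-> S = True <-> False = False
~(~(T ^ S) <-> S) = ~False = True
~~(~(T ^ S) <-> S) = ~True = False
(((S -> T) <-> (T <-> (T -> S))) <-> T) & ~~(~(T ^ S) <-> S) = True & False = False
T <-> S = False <-> False = True
T | S = False | False = False
(T <-> S) -> (T | S) = True -> False = False
((((S -> T) <-> (T <-> (T -> S))) <-> T) & ~~(~(T ^ S) <-> S)) ^ ((T <-> S) -> (T | S)) = False ^ False = False

False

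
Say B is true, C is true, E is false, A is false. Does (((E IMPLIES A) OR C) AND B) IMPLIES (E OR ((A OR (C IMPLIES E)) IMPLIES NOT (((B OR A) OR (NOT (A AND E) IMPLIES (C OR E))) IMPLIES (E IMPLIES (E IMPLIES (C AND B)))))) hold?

True

E IMPLIES A = False IMPLIES False = True
(E IMPLIES A) OR C = True OR True = True
((E IMPLIES A) OR C) AND B = True AND True = True
C IMPLIES E = True IMPLIES False = False
A OR (C IMPLIES E) = False OR False = False
B OR A = True OR False = True
A AND E = False AND False = False
NOT (A AND E) = NOT False = True
C OR E = True OR False = True
NOT (A AND E) IMPLIES (C OR E) = True IMPLIES True = True
(B OR A) OR (NOT (A AND E) IMPLIES (C OR E)) = True OR True = True
C AND B = True AND True = True
E IMPLIES (C AND B) = False IMPLIES True = True
E IMPLIES (E IMPLIES (C AND B)) = False IMPLIES True = True
((B OR A) OR (NOT (A AND E) IMPLIES (C OR E))) IMPLIES (E IMPLIES (E IMPLIES (C AND B))) = True IMPLIES True = True
NOT (((B OR A) OR (NOT (A AND E) IMPLIES (C OR E))) IMPLIES (E IMPLIES (E IMPLIES (C AND B)))) = NOT True = False
(A OR (C IMPLIES E)) IMPLIES NOT (((B OR A) OR (NOT (A AND E) IMPLIES (C OR E))) IMPLIES (E IMPLIES (E IMPLIES (C AND B)))) = False IMPLIES False = True
E OR ((A OR (C IMPLIES E)) IMPLIES NOT (((B OR A) OR (NOT (A AND E) IMPLIES (C OR E))) IMPLIES (E IMPLIES (E IMPLIES (C AND B))))) = False OR True = True
(((E IMPLIES A) OR C) AND B) IMPLIES (E OR ((A OR (C IMPLIES E)) IMPLIES NOT (((B OR A) OR (NOT (A AND E) IMPLIES (C OR E))) IMPLIES (E IMPLIES (E IMPLIES (C AND B)))))) = True IMPLIES True = True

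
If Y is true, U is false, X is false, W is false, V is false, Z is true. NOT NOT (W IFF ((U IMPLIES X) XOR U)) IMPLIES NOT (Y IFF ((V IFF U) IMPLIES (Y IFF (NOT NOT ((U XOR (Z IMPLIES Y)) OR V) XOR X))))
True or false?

Substituting Y=True, U=False, X=False, W=False, V=False, Z=True:
U IMPLIES X = False IMPLIES False = True
(U IMPLIES X) XOR U = True XOR False = True
W IFF ((U IMPLIES X) XOR U) = False IFF True = False
NOT (W IFF ((U IMPLIES X) XOR U)) = NOT False = True
NOT NOT (W IFF ((U IMPLIES X) XOR U)) = NOT True = False
V IFF U = False IFF False = True
Z IMPLIES Y = True IMPLIES True = True
U XOR (Z IMPLIES Y) = False XOR True = True
(U XOR (Z IMPLIES Y)) OR V = True OR False = True
NOT ((U XOR (Z IMPLIES Y)) OR V) = NOT True = False
NOT NOT ((U XOR (Z IMPLIES Y)) OR V) = NOT False = True
NOT NOT ((U XOR (Z IMPLIES Y)) OR V) XOR X = True XOR False = True
Y IFF (NOT NOT ((U XOR (Z IMPLIES Y)) OR V) XOR X) = True IFF True = True
(V IFF U) IMPLIES (Y IFF (NOT NOT ((U XOR (Z IMPLIES Y)) OR V) XOR X)) = True IMPLIES True = True
Y IFF ((V IFF U) IMPLIES (Y IFF (NOT NOT ((U XOR (Z IMPLIES Y)) OR V) XOR X))) = True IFF True = True
NOT (Y IFF ((V IFF U) IMPLIES (Y IFF (NOT NOT ((U XOR (Z IMPLIES Y)) OR V) XOR X)))) = NOT True = False
NOT NOT (W IFF ((U IMPLIES X) XOR U)) IMPLIES NOT (Y IFF ((V IFF U) IMPLIES (Y IFF (NOT NOT ((U XOR (Z IMPLIES Y)) OR V) XOR X)))) = False IMPLIES False = True

True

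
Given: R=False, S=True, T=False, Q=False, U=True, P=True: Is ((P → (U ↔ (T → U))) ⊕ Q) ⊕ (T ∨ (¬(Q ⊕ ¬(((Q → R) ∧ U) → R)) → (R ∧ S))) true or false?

False

T → U = False → True = True
U ↔ (T → U) = True ↔ True = True
P → (U ↔ (T → U)) = True → True = True
(P → (U ↔ (T → U))) ⊕ Q = True ⊕ False = True
Q → R = False → False = True
(Q → R) ∧ U = True ∧ True = True
((Q → R) ∧ U) → R = True → False = False
¬(((Q → R) ∧ U) → R) = ¬False = True
Q ⊕ ¬(((Q → R) ∧ U) → R) = False ⊕ True = True
¬(Q ⊕ ¬(((Q → R) ∧ U) → R)) = ¬True = False
R ∧ S = False ∧ True = False
¬(Q ⊕ ¬(((Q → R) ∧ U) → R)) → (R ∧ S) = False → False = True
T ∨ (¬(Q ⊕ ¬(((Q → R) ∧ U) → R)) → (R ∧ S)) = False ∨ True = True
((P → (U ↔ (T → U))) ⊕ Q) ⊕ (T ∨ (¬(Q ⊕ ¬(((Q → R) ∧ U) → R)) → (R ∧ S))) = True ⊕ True = False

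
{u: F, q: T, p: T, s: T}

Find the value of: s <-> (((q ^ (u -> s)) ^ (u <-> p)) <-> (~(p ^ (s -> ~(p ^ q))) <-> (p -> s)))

u -> s = F -> T = T
q ^ (u -> s) = T ^ T = F
u <-> p = F <-> T = F
(q ^ (u -> s)) ^ (u <-> p) = F ^ F = F
p ^ q = T ^ T = F
~(p ^ q) = ~F = T
s -> ~(p ^ q) = T -> T = T
p ^ (s -> ~(p ^ q)) = T ^ T = F
~(p ^ (s -> ~(p ^ q))) = ~F = T
p -> s = T -> T = T
~(p ^ (s -> ~(p ^ q))) <-> (p -> s) = T <-> T = T
((q ^ (u -> s)) ^ (u <-> p)) <-> (~(p ^ (s -> ~(p ^ q))) <-> (p -> s)) = F <-> T = F
s <-> (((q ^ (u -> s)) ^ (u <-> p)) <-> (~(p ^ (s -> ~(p ^ q))) <-> (p -> s))) = T <-> F = F

F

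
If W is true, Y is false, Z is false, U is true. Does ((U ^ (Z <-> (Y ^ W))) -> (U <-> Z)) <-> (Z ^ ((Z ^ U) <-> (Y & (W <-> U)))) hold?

T

Y ^ W = F ^ T = T
Z <-> (Y ^ W) = F <-> T = F
U ^ (Z <-> (Y ^ W)) = T ^ F = T
U <-> Z = T <-> F = F
(U ^ (Z <-> (Y ^ W))) -> (U <-> Z) = T -> F = F
Z ^ U = F ^ T = T
W <-> U = T <-> T = T
Y & (W <-> U) = F & T = F
(Z ^ U) <-> (Y & (W <-> U)) = T <-> F = F
Z ^ ((Z ^ U) <-> (Y & (W <-> U))) = F ^ F = F
((U ^ (Z <-> (Y ^ W))) -> (U <-> Z)) <-> (Z ^ ((Z ^ U) <-> (Y & (W <-> U)))) = F <-> F = T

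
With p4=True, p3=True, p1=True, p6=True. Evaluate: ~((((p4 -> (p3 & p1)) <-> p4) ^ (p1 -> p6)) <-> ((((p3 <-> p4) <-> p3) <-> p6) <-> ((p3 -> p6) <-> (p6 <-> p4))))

p3 & p1 = True & True = True
p4 -> (p3 & p1) = True -> True = True
(p4 -> (p3 & p1)) <-> p4 = True <-> True = True
p1 -> p6 = True -> True = True
((p4 -> (p3 & p1)) <-> p4) ^ (p1 -> p6) = True ^ True = False
p3 <-> p4 = True <-> True = True
(p3 <-> p4) <-> p3 = True <-> True = True
((p3 <-> p4) <-> p3) <-> p6 = True <-> True = True
p3 -> p6 = True -> True = True
p6 <-> p4 = True <-> True = True
(p3 -> p6) <-> (p6 <-> p4) = True <-> True = True
(((p3 <-> p4) <-> p3) <-> p6) <-> ((p3 -> p6) <-> (p6 <-> p4)) = True <-> True = True
(((p4 -> (p3 & p1)) <-> p4) ^ (p1 -> p6)) <-> ((((p3 <-> p4) <-> p3) <-> p6) <-> ((p3 -> p6) <-> (p6 <-> p4))) = False <-> True = False
~((((p4 -> (p3 & p1)) <-> p4) ^ (p1 -> p6)) <-> ((((p3 <-> p4) <-> p3) <-> p6) <-> ((p3 -> p6) <-> (p6 <-> p4)))) = ~False = True

True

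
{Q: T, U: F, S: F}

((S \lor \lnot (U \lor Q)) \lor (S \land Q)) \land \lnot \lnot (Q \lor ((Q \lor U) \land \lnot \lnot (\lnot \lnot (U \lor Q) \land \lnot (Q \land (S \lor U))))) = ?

F

Substituting Q=T, U=F, S=F:
U \lor Q = F \lor T = T
\lnot (U \lor Q) = \lnot T = F
S \lor \lnot (U \lor Q) = F \lor F = F
S \land Q = F \land T = F
(S \lor \lnot (U \lor Q)) \lor (S \land Q) = F \lor F = F
Q \lor U = T \lor F = T
U \lor Q = F \lor T = T
\lnot (U \lor Q) = \lnot T = F
\lnot \lnot (U \lor Q) = \lnot F = T
S \lor U = F \lor F = F
Q \land (S \lor U) = T \land F = F
\lnot (Q \land (S \lor U)) = \lnot F = T
\lnot \lnot (U \lor Q) \land \lnot (Q \land (S \lor U)) = T \land T = T
\lnot (\lnot \lnot (U \lor Q) \land \lnot (Q \land (S \lor U))) = \lnot T = F
\lnot \lnot (\lnot \lnot (U \lor Q) \land \lnot (Q \land (S \lor U))) = \lnot F = T
(Q \lor U) \land \lnot \lnot (\lnot \lnot (U \lor Q) \land \lnot (Q \land (S \lor U))) = T \land T = T
Q \lor ((Q \lor U) \land \lnot \lnot (\lnot \lnot (U \lor Q) \land \lnot (Q \land (S \lor U)))) = T \lor T = T
\lnot (Q \lor ((Q \lor U) \land \lnot \lnot (\lnot \lnot (U \lor Q) \land \lnot (Q \land (S \lor U))))) = \lnot T = F
\lnot \lnot (Q \lor ((Q \lor U) \land \lnot \lnot (\lnot \lnot (U \lor Q) \land \lnot (Q \land (S \lor U))))) = \lnot F = T
((S \lor \lnot (U \lor Q)) \lor (S \land Q)) \land \lnot \lnot (Q \lor ((Q \lor U) \land \lnot \lnot (\lnot \lnot (U \lor Q) \land \lnot (Q \land (S \lor U))))) = F \land T = F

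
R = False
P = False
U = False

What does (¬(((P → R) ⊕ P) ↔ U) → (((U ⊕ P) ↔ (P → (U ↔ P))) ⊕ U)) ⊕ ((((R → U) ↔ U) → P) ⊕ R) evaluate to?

True

P → R = False → False = True
(P → R) ⊕ P = True ⊕ False = True
((P → R) ⊕ P) ↔ U = True ↔ False = False
¬(((P → R) ⊕ P) ↔ U) = ¬False = True
U ⊕ P = False ⊕ False = False
U ↔ P = False ↔ False = True
P → (U ↔ P) = False → True = True
(U ⊕ P) ↔ (P → (U ↔ P)) = False ↔ True = False
((U ⊕ P) ↔ (P → (U ↔ P))) ⊕ U = False ⊕ False = False
¬(((P → R) ⊕ P) ↔ U) → (((U ⊕ P) ↔ (P → (U ↔ P))) ⊕ U) = True → False = False
R → U = False → False = True
(R → U) ↔ U = True ↔ False = False
((R → U) ↔ U) → P = False → False = True
(((R → U) ↔ U) → P) ⊕ R = True ⊕ False = True
(¬(((P → R) ⊕ P) ↔ U) → (((U ⊕ P) ↔ (P → (U ↔ P))) ⊕ U)) ⊕ ((((R → U) ↔ U) → P) ⊕ R) = False ⊕ True = True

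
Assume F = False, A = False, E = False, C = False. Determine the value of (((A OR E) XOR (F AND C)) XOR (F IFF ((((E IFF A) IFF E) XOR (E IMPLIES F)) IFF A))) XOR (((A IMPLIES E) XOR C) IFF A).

Substituting F=False, A=False, E=False, C=False:
A OR E = False OR False = False
F AND C = False AND False = False
(A OR E) XOR (F AND C) = False XOR False = False
E IFF A = False IFF False = True
(E IFF A) IFF E = True IFF False = False
E IMPLIES F = False IMPLIES False = True
((E IFF A) IFF E) XOR (E IMPLIES F) = False XOR True = True
(((E IFF A) IFF E) XOR (E IMPLIES F)) IFF A = True IFF False = False
F IFF ((((E IFF A) IFF E) XOR (E IMPLIES F)) IFF A) = False IFF False = True
((A OR E) XOR (F AND C)) XOR (F IFF ((((E IFF A) IFF E) XOR (E IMPLIES F)) IFF A)) = False XOR True = True
A IMPLIES E = False IMPLIES False = True
(A IMPLIES E) XOR C = True XOR False = True
((A IMPLIES E) XOR C) IFF A = True IFF False = False
(((A OR E) XOR (F AND C)) XOR (F IFF ((((E IFF A) IFF E) XOR (E IMPLIES F)) IFF A))) XOR (((A IMPLIES E) XOR C) IFF A) = True XOR False = True

True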